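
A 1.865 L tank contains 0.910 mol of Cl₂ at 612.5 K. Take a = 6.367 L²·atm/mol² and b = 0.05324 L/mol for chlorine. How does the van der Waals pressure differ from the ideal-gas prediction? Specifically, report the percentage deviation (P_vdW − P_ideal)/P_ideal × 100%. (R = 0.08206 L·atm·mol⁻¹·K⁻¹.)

-3.51 %

Ideal: P_ideal = nRT/V = (0.910)(0.08206)(612.5)/1.865 = 24.5245 atm
vdW: P = nRT/(V − nb) − a n²/V² = 45.7382/1.81655 − 5.27251/3.47823 = 25.1786 − 1.51586 = 23.6627 atm
% deviation = (23.6627 − 24.5245)/24.5245 × 100% = -3.51%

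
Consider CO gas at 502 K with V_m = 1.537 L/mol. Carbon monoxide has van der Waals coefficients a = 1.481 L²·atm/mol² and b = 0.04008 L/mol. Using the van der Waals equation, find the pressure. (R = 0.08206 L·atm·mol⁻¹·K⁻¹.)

P = RT/(V_m − b) − a/V_m²
RT/(V_m − b) = (0.08206)(502)/(1.537 − 0.04008) = 41.194/1.4969 = 27.520 atm
a/V_m² = 1.481/(1.537)² = 0.62691 atm
P = 27.520 − 0.62691 = 26.89 atm

P ≈ 26.89 atm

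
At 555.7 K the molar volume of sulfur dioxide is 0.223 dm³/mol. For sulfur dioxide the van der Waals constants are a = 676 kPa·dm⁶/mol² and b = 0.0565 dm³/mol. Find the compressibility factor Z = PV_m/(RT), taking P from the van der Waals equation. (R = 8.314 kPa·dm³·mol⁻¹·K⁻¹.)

P = RT/(V_m − b) − a/V_m² = (8.314)(555.7)/(0.223 − 0.0565) − 676/(0.223)²
  = 4620.1/0.16650 − 13594 = 27748 − 13594 = 14154 kPa
Z = PV_m/(RT) = (14154)(0.223)/((8.314)(555.7)) = 3156.3/4620.1 = 0.6832

Z ≈ 0.6832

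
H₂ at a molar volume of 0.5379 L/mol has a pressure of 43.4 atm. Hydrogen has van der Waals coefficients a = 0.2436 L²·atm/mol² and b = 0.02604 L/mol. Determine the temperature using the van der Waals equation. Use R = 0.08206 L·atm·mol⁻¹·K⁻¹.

T = (P + a/V_m²)(V_m − b)/R
P + a/V_m² = 43.4 + 0.2436/(0.5379)² = 44.242 atm
V_m − b = 0.5379 − 0.02604 = 0.51186 L/mol
T = (44.242)(0.51186)/0.08206 = 276.0 K

T ≈ 276.0 K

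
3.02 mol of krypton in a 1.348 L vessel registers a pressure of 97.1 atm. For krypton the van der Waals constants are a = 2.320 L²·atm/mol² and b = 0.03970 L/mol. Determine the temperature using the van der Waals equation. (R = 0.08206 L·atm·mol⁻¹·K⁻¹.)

T = (P + a n²/V²)(V − nb)/(nR)
P + a n²/V² = 97.1 + (2.320)(3.02)²/(1.348)² = 108.74 atm
V − nb = 1.348 − (3.02)(0.03970) = 1.2281 L
T = (108.74)(1.2281)/((3.02)(0.08206)) = 538.9 K

T ≈ 538.9 K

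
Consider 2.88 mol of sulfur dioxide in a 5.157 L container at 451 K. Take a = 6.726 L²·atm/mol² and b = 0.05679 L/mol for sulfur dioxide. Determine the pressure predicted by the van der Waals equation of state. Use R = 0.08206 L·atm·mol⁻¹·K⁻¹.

P ≈ 19.25 atm

P = nRT/(V − nb) − a n²/V²
nRT/(V − nb) = (2.88)(0.08206)(451)/(5.157 − 2.88×0.05679) = 106.59/4.9934 = 21.346 atm
a n²/V² = (6.726)(2.88)²/(5.157)² = 2.0977 atm
P = 21.346 − 2.0977 = 19.25 atm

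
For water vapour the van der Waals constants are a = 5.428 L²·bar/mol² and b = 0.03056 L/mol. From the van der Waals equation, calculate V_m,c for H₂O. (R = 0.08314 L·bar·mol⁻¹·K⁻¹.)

V_m,c ≈ 0.09168 L/mol

For a van der Waals gas, V_m,c = 3b.
V_m,c = 3×0.03056 = 0.09168 L/mol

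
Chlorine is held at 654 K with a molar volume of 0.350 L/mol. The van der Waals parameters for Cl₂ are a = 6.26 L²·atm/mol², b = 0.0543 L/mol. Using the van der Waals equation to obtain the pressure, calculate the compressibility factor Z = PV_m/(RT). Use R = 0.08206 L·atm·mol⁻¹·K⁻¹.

Z ≈ 0.8504

P = RT/(V_m − b) − a/V_m² = (0.08206)(654)/(0.350 − 0.0543) − 6.26/(0.350)²
  = 53.667/0.29570 − 51.102 = 181.49 − 51.102 = 130.39 atm
Z = PV_m/(RT) = (130.39)(0.350)/((0.08206)(654)) = 45.637/53.667 = 0.8504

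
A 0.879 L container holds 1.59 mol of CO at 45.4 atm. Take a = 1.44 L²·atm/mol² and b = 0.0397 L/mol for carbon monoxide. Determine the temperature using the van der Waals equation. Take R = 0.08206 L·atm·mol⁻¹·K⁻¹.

T ≈ 313.4 K

T = (P + a n²/V²)(V − nb)/(nR)
P + a n²/V² = 45.4 + (1.44)(1.59)²/(0.879)² = 50.112 atm
V − nb = 0.879 − (1.59)(0.0397) = 0.81588 L
T = (50.112)(0.81588)/((1.59)(0.08206)) = 313.4 K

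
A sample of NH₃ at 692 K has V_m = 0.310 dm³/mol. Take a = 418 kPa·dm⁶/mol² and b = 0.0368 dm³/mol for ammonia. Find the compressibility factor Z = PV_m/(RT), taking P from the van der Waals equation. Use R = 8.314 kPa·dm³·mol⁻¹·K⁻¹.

Z ≈ 0.9003

P = RT/(V_m − b) − a/V_m² = (8.314)(692)/(0.310 − 0.0368) − 418/(0.310)²
  = 5753.3/0.27320 − 4349.6 = 21059 − 4349.6 = 16709 kPa
Z = PV_m/(RT) = (16709)(0.310)/((8.314)(692)) = 5179.8/5753.3 = 0.9003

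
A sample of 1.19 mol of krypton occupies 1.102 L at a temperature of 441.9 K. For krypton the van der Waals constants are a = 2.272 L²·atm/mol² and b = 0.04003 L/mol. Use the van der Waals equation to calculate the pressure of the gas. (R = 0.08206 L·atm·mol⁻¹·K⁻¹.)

P = nRT/(V − nb) − a n²/V²
nRT/(V − nb) = (1.19)(0.08206)(441.9)/(1.102 − 1.19×0.04003) = 43.152/1.0544 = 40.926 atm
a n²/V² = (2.272)(1.19)²/(1.102)² = 2.6493 atm
P = 40.926 − 2.6493 = 38.28 atm

P ≈ 38.28 atm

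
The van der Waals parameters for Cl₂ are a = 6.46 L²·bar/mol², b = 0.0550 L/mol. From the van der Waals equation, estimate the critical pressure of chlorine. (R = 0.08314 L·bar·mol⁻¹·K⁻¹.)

For a van der Waals gas, P_c = a/(27b²).
P_c = 6.46/(27×(0.0550)²) = 6.46/0.081675 = 79.09 bar

P_c ≈ 79.09 bar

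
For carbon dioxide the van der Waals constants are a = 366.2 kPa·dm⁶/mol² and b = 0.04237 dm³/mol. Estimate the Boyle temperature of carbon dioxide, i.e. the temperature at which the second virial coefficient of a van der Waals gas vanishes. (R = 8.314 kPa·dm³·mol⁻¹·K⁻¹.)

T_B ≈ 1040 K

For a van der Waals gas the second virial coefficient B₂ = b − a/(RT) vanishes at T_B = a/(Rb).
T_B = 366.2/(8.314×0.04237) = 366.2/0.35226 = 1040 K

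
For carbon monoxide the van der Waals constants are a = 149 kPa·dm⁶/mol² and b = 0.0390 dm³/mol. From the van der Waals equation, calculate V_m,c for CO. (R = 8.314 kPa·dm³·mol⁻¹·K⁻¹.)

V_m,c ≈ 0.1170 dm³/mol

For a van der Waals gas, V_m,c = 3b.
V_m,c = 3×0.0390 = 0.1170 dm³/mol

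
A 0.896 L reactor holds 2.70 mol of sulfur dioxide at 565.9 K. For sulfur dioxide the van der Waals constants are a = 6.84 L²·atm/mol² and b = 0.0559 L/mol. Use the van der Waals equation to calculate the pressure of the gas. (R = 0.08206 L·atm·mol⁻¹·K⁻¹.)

P = nRT/(V − nb) − a n²/V²
nRT/(V − nb) = (2.70)(0.08206)(565.9)/(0.896 − 2.70×0.0559) = 125.38/0.74507 = 168.28 atm
a n²/V² = (6.84)(2.70)²/(0.896)² = 62.111 atm
P = 168.28 − 62.111 = 106.2 atm

P ≈ 106.2 atm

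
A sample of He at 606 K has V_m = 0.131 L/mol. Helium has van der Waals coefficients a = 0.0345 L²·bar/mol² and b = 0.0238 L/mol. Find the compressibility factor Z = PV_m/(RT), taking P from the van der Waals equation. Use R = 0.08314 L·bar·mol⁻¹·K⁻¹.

P = RT/(V_m − b) − a/V_m² = (0.08314)(606)/(0.131 − 0.0238) − 0.0345/(0.131)²
  = 50.383/0.10720 − 2.0104 = 469.99 − 2.0104 = 467.98 bar
Z = PV_m/(RT) = (467.98)(0.131)/((0.08314)(606)) = 61.305/50.383 = 1.217

Z ≈ 1.217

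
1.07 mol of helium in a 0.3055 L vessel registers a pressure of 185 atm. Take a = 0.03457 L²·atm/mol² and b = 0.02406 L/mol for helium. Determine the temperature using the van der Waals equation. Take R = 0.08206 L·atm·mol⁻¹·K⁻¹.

T ≈ 590.8 K

T = (P + a n²/V²)(V − nb)/(nR)
P + a n²/V² = 185 + (0.03457)(1.07)²/(0.3055)² = 185.42 atm
V − nb = 0.3055 − (1.07)(0.02406) = 0.27976 L
T = (185.42)(0.27976)/((1.07)(0.08206)) = 590.8 K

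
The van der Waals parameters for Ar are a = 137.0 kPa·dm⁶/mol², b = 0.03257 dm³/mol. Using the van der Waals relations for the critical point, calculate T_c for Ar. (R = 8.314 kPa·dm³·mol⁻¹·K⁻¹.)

T_c ≈ 149.9 K

For a van der Waals gas, T_c = 8a/(27Rb).
T_c = 8×137.0/(27×8.314×0.03257) = 1096.0/7.3112 = 149.9 K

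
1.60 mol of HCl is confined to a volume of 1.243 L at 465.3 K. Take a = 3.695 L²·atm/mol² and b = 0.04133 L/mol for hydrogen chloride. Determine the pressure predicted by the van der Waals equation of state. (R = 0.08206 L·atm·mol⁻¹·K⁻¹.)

P ≈ 45.79 atm

P = nRT/(V − nb) − a n²/V²
nRT/(V − nb) = (1.60)(0.08206)(465.3)/(1.243 − 1.60×0.04133) = 61.092/1.1769 = 51.909 atm
a n²/V² = (3.695)(1.60)²/(1.243)² = 6.1223 atm
P = 51.909 − 6.1223 = 45.79 atm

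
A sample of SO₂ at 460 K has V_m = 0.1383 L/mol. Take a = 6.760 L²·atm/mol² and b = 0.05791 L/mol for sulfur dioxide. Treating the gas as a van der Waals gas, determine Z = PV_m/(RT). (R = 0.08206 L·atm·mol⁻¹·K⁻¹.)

Z ≈ 0.4255

P = RT/(V_m − b) − a/V_m² = (0.08206)(460)/(0.1383 − 0.05791) − 6.760/(0.1383)²
  = 37.748/0.080390 − 353.43 = 469.56 − 353.43 = 116.13 atm
Z = PV_m/(RT) = (116.13)(0.1383)/((0.08206)(460)) = 16.061/37.748 = 0.4255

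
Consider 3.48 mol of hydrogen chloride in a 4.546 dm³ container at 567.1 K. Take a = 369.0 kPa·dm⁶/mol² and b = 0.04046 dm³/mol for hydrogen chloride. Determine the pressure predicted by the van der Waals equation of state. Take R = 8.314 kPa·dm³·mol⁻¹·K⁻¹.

P = nRT/(V − nb) − a n²/V²
nRT/(V − nb) = (3.48)(8.314)(567.1)/(4.546 − 3.48×0.04046) = 16408/4.4052 = 3724.7 kPa
a n²/V² = (369.0)(3.48)²/(4.546)² = 216.24 kPa
P = 3724.7 − 216.24 = 3508 kPa

P ≈ 3508 kPa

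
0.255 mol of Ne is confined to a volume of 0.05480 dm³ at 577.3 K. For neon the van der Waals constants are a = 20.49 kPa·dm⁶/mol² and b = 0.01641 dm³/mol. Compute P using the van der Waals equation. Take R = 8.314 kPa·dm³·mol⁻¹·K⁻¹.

P = nRT/(V − nb) − a n²/V²
nRT/(V − nb) = (0.255)(8.314)(577.3)/(0.05480 − 0.255×0.01641) = 1223.9/0.050615 = 24181 kPa
a n²/V² = (20.49)(0.255)²/(0.05480)² = 443.67 kPa
P = 24181 − 443.67 = 23737 kPa

P ≈ 23737 kPa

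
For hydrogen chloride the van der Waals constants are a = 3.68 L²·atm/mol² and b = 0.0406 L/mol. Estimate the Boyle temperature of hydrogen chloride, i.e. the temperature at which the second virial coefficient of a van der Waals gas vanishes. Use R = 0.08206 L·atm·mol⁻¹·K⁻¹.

For a van der Waals gas the second virial coefficient B₂ = b − a/(RT) vanishes at T_B = a/(Rb).
T_B = 3.68/(0.08206×0.0406) = 3.68/0.0033316 = 1105 K

T_B ≈ 1105 K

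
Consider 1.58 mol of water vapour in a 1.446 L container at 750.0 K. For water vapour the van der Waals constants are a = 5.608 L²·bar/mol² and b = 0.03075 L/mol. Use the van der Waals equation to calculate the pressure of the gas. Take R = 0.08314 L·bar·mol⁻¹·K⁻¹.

P = nRT/(V − nb) − a n²/V²
nRT/(V − nb) = (1.58)(0.08314)(750.0)/(1.446 − 1.58×0.03075) = 98.521/1.3974 = 70.503 bar
a n²/V² = (5.608)(1.58)²/(1.446)² = 6.6955 bar
P = 70.503 − 6.6955 = 63.81 bar

P ≈ 63.81 bar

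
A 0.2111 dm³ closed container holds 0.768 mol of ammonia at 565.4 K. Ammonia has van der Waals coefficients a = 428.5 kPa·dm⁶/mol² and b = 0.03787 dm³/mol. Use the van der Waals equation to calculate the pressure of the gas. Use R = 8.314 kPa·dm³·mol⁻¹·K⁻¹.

P = nRT/(V − nb) − a n²/V²
nRT/(V − nb) = (0.768)(8.314)(565.4)/(0.2111 − 0.768×0.03787) = 3610.2/0.18202 = 19834 kPa
a n²/V² = (428.5)(0.768)²/(0.2111)² = 5671.5 kPa
P = 19834 − 5671.5 = 14163 kPa

P ≈ 14163 kPa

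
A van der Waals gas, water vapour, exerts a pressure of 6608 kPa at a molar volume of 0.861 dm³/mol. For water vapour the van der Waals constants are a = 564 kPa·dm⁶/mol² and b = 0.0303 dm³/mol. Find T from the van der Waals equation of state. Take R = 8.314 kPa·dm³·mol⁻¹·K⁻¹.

T ≈ 736.3 K

T = (P + a/V_m²)(V_m − b)/R
P + a/V_m² = 6608 + 564/(0.861)² = 7368.8 kPa
V_m − b = 0.861 − 0.0303 = 0.83070 dm³/mol
T = (7368.8)(0.83070)/8.314 = 736.3 K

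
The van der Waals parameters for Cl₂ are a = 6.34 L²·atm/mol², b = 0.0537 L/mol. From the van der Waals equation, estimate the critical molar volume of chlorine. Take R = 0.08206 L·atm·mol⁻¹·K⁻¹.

For a van der Waals gas, V_m,c = 3b.
V_m,c = 3×0.0537 = 0.1611 L/mol

V_m,c ≈ 0.1611 L/mol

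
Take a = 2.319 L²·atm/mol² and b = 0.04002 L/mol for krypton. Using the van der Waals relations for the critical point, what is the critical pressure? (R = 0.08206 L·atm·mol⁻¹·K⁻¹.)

For a van der Waals gas, P_c = a/(27b²).
P_c = 2.319/(27×(0.04002)²) = 2.319/0.043243 = 53.63 atm

P_c ≈ 53.63 atm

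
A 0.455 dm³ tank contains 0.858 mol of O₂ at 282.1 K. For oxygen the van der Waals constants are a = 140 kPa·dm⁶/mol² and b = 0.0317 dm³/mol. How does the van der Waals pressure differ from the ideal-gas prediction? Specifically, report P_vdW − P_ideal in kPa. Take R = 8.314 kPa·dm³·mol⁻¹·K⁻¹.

Ideal: P_ideal = nRT/V = (0.858)(8.314)(282.1)/0.455 = 4422.72 kPa
vdW: P = nRT/(V − nb) − a n²/V² = 2012.34/0.427801 − 103.063/0.207025 = 4703.92 − 497.829 = 4206.09 kPa
ΔP = 4206.09 − 4422.72 = -216.6 kPa

ΔP ≈ -216.6 kPa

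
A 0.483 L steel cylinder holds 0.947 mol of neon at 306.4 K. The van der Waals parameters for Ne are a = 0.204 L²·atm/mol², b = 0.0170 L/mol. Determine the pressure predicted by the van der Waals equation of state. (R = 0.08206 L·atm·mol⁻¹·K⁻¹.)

P ≈ 50.21 atm

P = nRT/(V − nb) − a n²/V²
nRT/(V − nb) = (0.947)(0.08206)(306.4)/(0.483 − 0.947×0.0170) = 23.811/0.46690 = 50.998 atm
a n²/V² = (0.204)(0.947)²/(0.483)² = 0.78422 atm
P = 50.998 − 0.78422 = 50.21 atm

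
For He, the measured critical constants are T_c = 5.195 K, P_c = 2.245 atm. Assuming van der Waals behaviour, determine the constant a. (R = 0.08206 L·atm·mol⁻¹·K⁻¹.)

From T_c = 8a/(27Rb) and P_c = a/(27b²): a = 27 R² T_c²/(64 P_c).
a = 27×(0.08206)²×(5.195)²/(64×2.245) = 4.9068/143.68 = 0.03415 L²·atm/mol²

a ≈ 0.03415 L²·atm/mol²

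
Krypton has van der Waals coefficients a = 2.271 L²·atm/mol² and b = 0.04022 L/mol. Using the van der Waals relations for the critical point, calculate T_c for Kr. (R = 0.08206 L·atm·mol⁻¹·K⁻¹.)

T_c ≈ 203.9 K

For a van der Waals gas, T_c = 8a/(27Rb).
T_c = 8×2.271/(27×0.08206×0.04022) = 18.168/0.089112 = 203.9 K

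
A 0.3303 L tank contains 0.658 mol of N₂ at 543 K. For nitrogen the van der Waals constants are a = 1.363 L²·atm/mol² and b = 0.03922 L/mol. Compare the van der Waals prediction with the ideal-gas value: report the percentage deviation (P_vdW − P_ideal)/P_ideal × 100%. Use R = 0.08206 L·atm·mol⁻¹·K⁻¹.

Ideal: P_ideal = nRT/V = (0.658)(0.08206)(543)/0.3303 = 88.7664 atm
vdW: P = nRT/(V − nb) − a n²/V² = 29.3195/0.304493 − 0.590130/0.109098 = 96.2896 − 5.40917 = 90.8804 atm
% deviation = (90.8804 − 88.7664)/88.7664 × 100% = 2.38%

2.38 %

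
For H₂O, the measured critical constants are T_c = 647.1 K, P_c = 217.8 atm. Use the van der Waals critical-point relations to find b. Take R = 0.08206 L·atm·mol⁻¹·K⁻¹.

From T_c = 8a/(27Rb) and P_c = a/(27b²): b = R T_c/(8 P_c).
b = (0.08206)(647.1)/(8×217.8) = 53.101/1742.4 = 0.03048 L/mol

b ≈ 0.03048 L/mol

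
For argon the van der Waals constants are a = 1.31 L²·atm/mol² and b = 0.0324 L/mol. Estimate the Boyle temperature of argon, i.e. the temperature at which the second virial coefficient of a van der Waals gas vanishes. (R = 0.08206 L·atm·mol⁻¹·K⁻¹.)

For a van der Waals gas the second virial coefficient B₂ = b − a/(RT) vanishes at T_B = a/(Rb).
T_B = 1.31/(0.08206×0.0324) = 1.31/0.0026587 = 492.7 K

T_B ≈ 492.7 K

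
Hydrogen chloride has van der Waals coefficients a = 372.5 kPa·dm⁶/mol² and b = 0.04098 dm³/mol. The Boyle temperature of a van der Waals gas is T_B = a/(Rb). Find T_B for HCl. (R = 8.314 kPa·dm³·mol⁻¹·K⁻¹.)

T_B ≈ 1093 K

For a van der Waals gas the second virial coefficient B₂ = b − a/(RT) vanishes at T_B = a/(Rb).
T_B = 372.5/(8.314×0.04098) = 372.5/0.34071 = 1093 K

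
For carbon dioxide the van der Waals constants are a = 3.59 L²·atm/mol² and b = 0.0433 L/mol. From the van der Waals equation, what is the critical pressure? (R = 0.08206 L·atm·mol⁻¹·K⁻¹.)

P_c ≈ 70.92 atm

For a van der Waals gas, P_c = a/(27b²).
P_c = 3.59/(27×(0.0433)²) = 3.59/0.050622 = 70.92 atm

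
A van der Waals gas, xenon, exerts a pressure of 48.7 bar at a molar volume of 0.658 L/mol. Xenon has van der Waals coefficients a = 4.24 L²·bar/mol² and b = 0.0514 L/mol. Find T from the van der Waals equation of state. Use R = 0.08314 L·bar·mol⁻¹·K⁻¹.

T = (P + a/V_m²)(V_m − b)/R
P + a/V_m² = 48.7 + 4.24/(0.658)² = 58.493 bar
V_m − b = 0.658 − 0.0514 = 0.60660 L/mol
T = (58.493)(0.60660)/0.08314 = 426.8 K

T ≈ 426.8 K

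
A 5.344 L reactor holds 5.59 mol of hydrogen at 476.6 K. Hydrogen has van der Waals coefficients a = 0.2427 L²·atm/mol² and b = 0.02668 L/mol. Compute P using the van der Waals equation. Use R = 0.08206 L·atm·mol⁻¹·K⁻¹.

P ≈ 41.82 atm

P = nRT/(V − nb) − a n²/V²
nRT/(V − nb) = (5.59)(0.08206)(476.6)/(5.344 − 5.59×0.02668) = 218.62/5.1949 = 42.084 atm
a n²/V² = (0.2427)(5.59)²/(5.344)² = 0.26556 atm
P = 42.084 − 0.26556 = 41.82 atm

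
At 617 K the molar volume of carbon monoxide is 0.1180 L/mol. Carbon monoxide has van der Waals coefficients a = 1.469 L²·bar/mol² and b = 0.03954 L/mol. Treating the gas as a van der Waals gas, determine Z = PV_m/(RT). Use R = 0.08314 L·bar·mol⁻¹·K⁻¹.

P = RT/(V_m − b) − a/V_m² = (0.08314)(617)/(0.1180 − 0.03954) − 1.469/(0.1180)²
  = 51.297/0.078460 − 105.50 = 653.80 − 105.50 = 548.30 bar
Z = PV_m/(RT) = (548.30)(0.1180)/((0.08314)(617)) = 64.699/51.297 = 1.261

Z ≈ 1.261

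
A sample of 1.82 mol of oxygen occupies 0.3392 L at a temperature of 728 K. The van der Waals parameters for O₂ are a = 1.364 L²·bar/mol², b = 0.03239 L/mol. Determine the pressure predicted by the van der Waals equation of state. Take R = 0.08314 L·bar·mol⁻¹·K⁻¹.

P = nRT/(V − nb) − a n²/V²
nRT/(V − nb) = (1.82)(0.08314)(728)/(0.3392 − 1.82×0.03239) = 110.16/0.28025 = 393.08 bar
a n²/V² = (1.364)(1.82)²/(0.3392)² = 39.269 bar
P = 393.08 − 39.269 = 353.8 bar

P ≈ 353.8 bar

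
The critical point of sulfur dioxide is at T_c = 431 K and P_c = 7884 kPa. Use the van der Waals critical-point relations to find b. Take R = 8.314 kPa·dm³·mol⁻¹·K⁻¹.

From T_c = 8a/(27Rb) and P_c = a/(27b²): b = R T_c/(8 P_c).
b = (8.314)(431)/(8×7884) = 3583.3/63072 = 0.05681 dm³/mol

b ≈ 0.05681 dm³/mol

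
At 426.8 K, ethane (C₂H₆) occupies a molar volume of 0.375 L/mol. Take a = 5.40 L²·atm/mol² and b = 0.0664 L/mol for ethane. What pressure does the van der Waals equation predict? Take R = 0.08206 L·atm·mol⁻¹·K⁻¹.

P ≈ 75.09 atm

P = RT/(V_m − b) − a/V_m²
RT/(V_m − b) = (0.08206)(426.8)/(0.375 − 0.0664) = 35.023/0.30860 = 113.49 atm
a/V_m² = 5.40/(0.375)² = 38.400 atm
P = 113.49 − 38.400 = 75.09 atm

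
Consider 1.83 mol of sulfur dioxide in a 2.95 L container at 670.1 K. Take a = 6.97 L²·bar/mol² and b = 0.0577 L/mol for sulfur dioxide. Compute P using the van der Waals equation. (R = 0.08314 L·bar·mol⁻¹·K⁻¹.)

P = nRT/(V − nb) − a n²/V²
nRT/(V − nb) = (1.83)(0.08314)(670.1)/(2.95 − 1.83×0.0577) = 101.95/2.8444 = 35.842 bar
a n²/V² = (6.97)(1.83)²/(2.95)² = 2.6822 bar
P = 35.842 − 2.6822 = 33.16 bar

P ≈ 33.16 bar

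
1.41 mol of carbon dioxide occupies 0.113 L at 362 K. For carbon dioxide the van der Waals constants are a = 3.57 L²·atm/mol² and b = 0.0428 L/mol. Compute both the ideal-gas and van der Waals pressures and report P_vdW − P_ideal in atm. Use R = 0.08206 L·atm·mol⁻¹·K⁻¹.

Ideal: P_ideal = nRT/V = (1.41)(0.08206)(362)/0.113 = 370.664 atm
vdW: P = nRT/(V − nb) − a n²/V² = 41.8851/0.0526520 − 7.09752/0.0127690 = 795.508 − 555.840 = 239.668 atm
ΔP = 239.668 − 370.664 = -131.0 atm

ΔP ≈ -131.0 atm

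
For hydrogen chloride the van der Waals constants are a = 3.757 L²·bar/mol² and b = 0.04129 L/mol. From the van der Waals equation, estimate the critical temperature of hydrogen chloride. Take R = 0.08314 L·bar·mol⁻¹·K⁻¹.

For a van der Waals gas, T_c = 8a/(27Rb).
T_c = 8×3.757/(27×0.08314×0.04129) = 30.056/0.092687 = 324.3 K

T_c ≈ 324.3 K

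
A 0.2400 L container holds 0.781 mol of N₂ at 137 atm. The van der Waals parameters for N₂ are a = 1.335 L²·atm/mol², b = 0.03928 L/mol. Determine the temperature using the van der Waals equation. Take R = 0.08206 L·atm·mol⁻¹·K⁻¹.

T ≈ 493.6 K

T = (P + a n²/V²)(V − nb)/(nR)
P + a n²/V² = 137 + (1.335)(0.781)²/(0.2400)² = 151.14 atm
V − nb = 0.2400 − (0.781)(0.03928) = 0.20932 L
T = (151.14)(0.20932)/((0.781)(0.08206)) = 493.6 K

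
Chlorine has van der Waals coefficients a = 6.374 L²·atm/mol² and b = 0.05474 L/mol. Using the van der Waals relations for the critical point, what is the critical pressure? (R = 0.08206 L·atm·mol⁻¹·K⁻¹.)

P_c ≈ 78.78 atm

For a van der Waals gas, P_c = a/(27b²).
P_c = 6.374/(27×(0.05474)²) = 6.374/0.080905 = 78.78 atm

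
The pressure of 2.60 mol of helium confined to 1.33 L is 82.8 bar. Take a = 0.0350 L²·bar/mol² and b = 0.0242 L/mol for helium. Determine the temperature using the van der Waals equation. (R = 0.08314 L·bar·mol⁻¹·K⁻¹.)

T ≈ 486.1 K

T = (P + a n²/V²)(V − nb)/(nR)
P + a n²/V² = 82.8 + (0.0350)(2.60)²/(1.33)² = 82.934 bar
V − nb = 1.33 − (2.60)(0.0242) = 1.2671 L
T = (82.934)(1.2671)/((2.60)(0.08314)) = 486.1 K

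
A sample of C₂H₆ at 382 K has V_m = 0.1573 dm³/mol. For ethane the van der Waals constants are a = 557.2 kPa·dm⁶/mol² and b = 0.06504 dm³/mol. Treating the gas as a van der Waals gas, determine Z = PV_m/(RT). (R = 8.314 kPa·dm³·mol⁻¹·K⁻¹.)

Z ≈ 0.5896

P = RT/(V_m − b) − a/V_m² = (8.314)(382)/(0.1573 − 0.06504) − 557.2/(0.1573)²
  = 3175.9/0.092260 − 22519 = 34423 − 22519 = 11904 kPa
Z = PV_m/(RT) = (11904)(0.1573)/((8.314)(382)) = 1872.5/3175.9 = 0.5896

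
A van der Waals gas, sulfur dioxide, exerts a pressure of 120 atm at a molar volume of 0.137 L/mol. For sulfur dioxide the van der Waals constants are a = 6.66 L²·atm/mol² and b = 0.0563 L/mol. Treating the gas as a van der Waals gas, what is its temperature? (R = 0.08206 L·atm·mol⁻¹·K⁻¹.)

T ≈ 467.0 K

T = (P + a/V_m²)(V_m − b)/R
P + a/V_m² = 120 + 6.66/(0.137)² = 474.84 atm
V_m − b = 0.137 − 0.0563 = 0.080700 L/mol
T = (474.84)(0.080700)/0.08206 = 467.0 K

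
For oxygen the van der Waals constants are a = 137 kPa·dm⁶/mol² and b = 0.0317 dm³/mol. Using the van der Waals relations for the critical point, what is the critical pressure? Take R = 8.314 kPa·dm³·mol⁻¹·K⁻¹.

P_c ≈ 5049 kPa

For a van der Waals gas, P_c = a/(27b²).
P_c = 137/(27×(0.0317)²) = 137/0.027132 = 5049 kPa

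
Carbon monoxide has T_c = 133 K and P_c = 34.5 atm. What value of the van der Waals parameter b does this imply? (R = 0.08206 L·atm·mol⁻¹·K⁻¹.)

From T_c = 8a/(27Rb) and P_c = a/(27b²): b = R T_c/(8 P_c).
b = (0.08206)(133)/(8×34.5) = 10.914/276.00 = 0.03954 L/mol

b ≈ 0.03954 L/mol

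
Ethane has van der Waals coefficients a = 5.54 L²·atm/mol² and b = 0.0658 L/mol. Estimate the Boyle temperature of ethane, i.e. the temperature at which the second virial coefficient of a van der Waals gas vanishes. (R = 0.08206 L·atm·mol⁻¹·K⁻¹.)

T_B ≈ 1026 K

For a van der Waals gas the second virial coefficient B₂ = b − a/(RT) vanishes at T_B = a/(Rb).
T_B = 5.54/(0.08206×0.0658) = 5.54/0.0053995 = 1026 K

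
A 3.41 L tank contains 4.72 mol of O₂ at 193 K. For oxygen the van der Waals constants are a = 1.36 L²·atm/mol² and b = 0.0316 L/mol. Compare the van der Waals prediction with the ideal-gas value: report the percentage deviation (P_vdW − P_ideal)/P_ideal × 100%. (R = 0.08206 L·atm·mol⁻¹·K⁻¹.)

Ideal: P_ideal = nRT/V = (4.72)(0.08206)(193)/3.41 = 21.9218 atm
vdW: P = nRT/(V − nb) − a n²/V² = 74.7534/3.26085 − 30.2986/11.6281 = 22.9245 − 2.60564 = 20.3189 atm
% deviation = (20.3189 − 21.9218)/21.9218 × 100% = -7.31%

-7.31 %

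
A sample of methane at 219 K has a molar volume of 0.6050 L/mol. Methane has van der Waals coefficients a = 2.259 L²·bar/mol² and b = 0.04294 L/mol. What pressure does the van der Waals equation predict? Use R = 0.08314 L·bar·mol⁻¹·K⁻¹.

P ≈ 26.22 bar

P = RT/(V_m − b) − a/V_m²
RT/(V_m − b) = (0.08314)(219)/(0.6050 − 0.04294) = 18.208/0.56206 = 32.395 bar
a/V_m² = 2.259/(0.6050)² = 6.1717 bar
P = 32.395 − 6.1717 = 26.22 bar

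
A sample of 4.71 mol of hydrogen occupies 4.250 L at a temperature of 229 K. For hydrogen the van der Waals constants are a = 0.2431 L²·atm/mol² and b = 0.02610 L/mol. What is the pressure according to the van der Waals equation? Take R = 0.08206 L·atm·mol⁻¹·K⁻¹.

P = nRT/(V − nb) − a n²/V²
nRT/(V − nb) = (4.71)(0.08206)(229)/(4.250 − 4.71×0.02610) = 88.509/4.1271 = 21.446 atm
a n²/V² = (0.2431)(4.71)²/(4.250)² = 0.29857 atm
P = 21.446 − 0.29857 = 21.15 atm

P ≈ 21.15 atm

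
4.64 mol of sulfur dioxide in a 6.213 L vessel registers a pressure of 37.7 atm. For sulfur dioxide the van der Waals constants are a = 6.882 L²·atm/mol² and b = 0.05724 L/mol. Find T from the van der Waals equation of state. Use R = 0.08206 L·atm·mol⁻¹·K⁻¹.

T = (P + a n²/V²)(V − nb)/(nR)
P + a n²/V² = 37.7 + (6.882)(4.64)²/(6.213)² = 41.538 atm
V − nb = 6.213 − (4.64)(0.05724) = 5.9474 L
T = (41.538)(5.9474)/((4.64)(0.08206)) = 648.8 K

T ≈ 648.8 K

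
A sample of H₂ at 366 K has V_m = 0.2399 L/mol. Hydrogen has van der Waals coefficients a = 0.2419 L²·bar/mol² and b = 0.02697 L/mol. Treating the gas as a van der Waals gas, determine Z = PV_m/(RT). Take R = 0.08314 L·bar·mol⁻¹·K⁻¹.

P = RT/(V_m − b) − a/V_m² = (0.08314)(366)/(0.2399 − 0.02697) − 0.2419/(0.2399)²
  = 30.429/0.21293 − 4.2032 = 142.91 − 4.2032 = 138.71 bar
Z = PV_m/(RT) = (138.71)(0.2399)/((0.08314)(366)) = 33.277/30.429 = 1.094

Z ≈ 1.094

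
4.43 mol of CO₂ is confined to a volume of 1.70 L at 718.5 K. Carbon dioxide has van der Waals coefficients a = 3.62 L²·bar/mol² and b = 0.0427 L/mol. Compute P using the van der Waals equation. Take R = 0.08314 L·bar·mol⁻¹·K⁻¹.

P = nRT/(V − nb) − a n²/V²
nRT/(V − nb) = (4.43)(0.08314)(718.5)/(1.70 − 4.43×0.0427) = 264.63/1.5108 = 175.16 bar
a n²/V² = (3.62)(4.43)²/(1.70)² = 24.582 bar
P = 175.16 − 24.582 = 150.6 bar

P ≈ 150.6 bar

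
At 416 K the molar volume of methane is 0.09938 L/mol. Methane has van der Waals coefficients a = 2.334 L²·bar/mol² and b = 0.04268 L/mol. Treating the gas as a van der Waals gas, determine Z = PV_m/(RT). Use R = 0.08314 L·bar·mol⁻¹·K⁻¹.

Z ≈ 1.074

P = RT/(V_m − b) − a/V_m² = (0.08314)(416)/(0.09938 − 0.04268) − 2.334/(0.09938)²
  = 34.586/0.056700 − 236.32 = 609.98 − 236.32 = 373.66 bar
Z = PV_m/(RT) = (373.66)(0.09938)/((0.08314)(416)) = 37.134/34.586 = 1.074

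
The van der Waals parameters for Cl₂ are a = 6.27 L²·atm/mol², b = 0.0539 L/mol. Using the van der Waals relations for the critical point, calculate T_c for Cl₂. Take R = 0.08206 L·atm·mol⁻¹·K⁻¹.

For a van der Waals gas, T_c = 8a/(27Rb).
T_c = 8×6.27/(27×0.08206×0.0539) = 50.160/0.11942 = 420.0 K

T_c ≈ 420.0 K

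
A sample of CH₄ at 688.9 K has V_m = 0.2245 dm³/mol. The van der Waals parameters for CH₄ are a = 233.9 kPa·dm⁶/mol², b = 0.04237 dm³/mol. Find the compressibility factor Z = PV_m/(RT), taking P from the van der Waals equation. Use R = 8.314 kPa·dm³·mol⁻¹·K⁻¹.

Z ≈ 1.051

P = RT/(V_m − b) − a/V_m² = (8.314)(688.9)/(0.2245 − 0.04237) − 233.9/(0.2245)²
  = 5727.5/0.18213 − 4640.8 = 31447 − 4640.8 = 26806 kPa
Z = PV_m/(RT) = (26806)(0.2245)/((8.314)(688.9)) = 6017.9/5727.5 = 1.051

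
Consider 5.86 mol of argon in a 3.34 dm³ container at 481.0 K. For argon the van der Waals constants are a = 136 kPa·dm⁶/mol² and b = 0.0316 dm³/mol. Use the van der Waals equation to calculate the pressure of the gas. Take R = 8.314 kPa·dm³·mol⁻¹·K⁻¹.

P = nRT/(V − nb) − a n²/V²
nRT/(V − nb) = (5.86)(8.314)(481.0)/(3.34 − 5.86×0.0316) = 23434/3.1548 = 7428.0 kPa
a n²/V² = (136)(5.86)²/(3.34)² = 418.64 kPa
P = 7428.0 − 418.64 = 7009 kPa

P ≈ 7009 kPa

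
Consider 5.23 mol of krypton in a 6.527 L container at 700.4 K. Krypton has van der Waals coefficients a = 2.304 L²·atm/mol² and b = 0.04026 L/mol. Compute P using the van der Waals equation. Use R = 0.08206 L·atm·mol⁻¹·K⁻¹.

P ≈ 46.11 atm

P = nRT/(V − nb) − a n²/V²
nRT/(V − nb) = (5.23)(0.08206)(700.4)/(6.527 − 5.23×0.04026) = 300.59/6.3164 = 47.589 atm
a n²/V² = (2.304)(5.23)²/(6.527)² = 1.4793 atm
P = 47.589 − 1.4793 = 46.11 atm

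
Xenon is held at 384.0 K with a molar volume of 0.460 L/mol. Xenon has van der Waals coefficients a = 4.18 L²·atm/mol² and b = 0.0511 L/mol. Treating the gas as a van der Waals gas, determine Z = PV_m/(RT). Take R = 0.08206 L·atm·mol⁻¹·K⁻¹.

Z ≈ 0.8366

P = RT/(V_m − b) − a/V_m² = (0.08206)(384.0)/(0.460 − 0.0511) − 4.18/(0.460)²
  = 31.511/0.40890 − 19.754 = 77.063 − 19.754 = 57.309 atm
Z = PV_m/(RT) = (57.309)(0.460)/((0.08206)(384.0)) = 26.362/31.511 = 0.8366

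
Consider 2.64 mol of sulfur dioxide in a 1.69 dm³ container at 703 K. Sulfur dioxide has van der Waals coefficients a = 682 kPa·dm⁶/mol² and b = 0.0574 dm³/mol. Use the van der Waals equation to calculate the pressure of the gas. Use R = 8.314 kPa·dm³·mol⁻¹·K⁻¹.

P ≈ 8365 kPa

P = nRT/(V − nb) − a n²/V²
nRT/(V − nb) = (2.64)(8.314)(703)/(1.69 − 2.64×0.0574) = 15430/1.5385 = 10029 kPa
a n²/V² = (682)(2.64)²/(1.69)² = 1664.3 kPa
P = 10029 − 1664.3 = 8365 kPa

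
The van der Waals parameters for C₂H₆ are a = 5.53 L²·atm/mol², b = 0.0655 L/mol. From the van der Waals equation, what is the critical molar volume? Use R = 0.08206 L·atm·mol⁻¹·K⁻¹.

V_m,c ≈ 0.1965 L/mol

For a van der Waals gas, V_m,c = 3b.
V_m,c = 3×0.0655 = 0.1965 L/mol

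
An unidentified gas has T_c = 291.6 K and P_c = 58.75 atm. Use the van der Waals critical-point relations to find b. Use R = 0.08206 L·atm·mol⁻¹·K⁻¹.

From T_c = 8a/(27Rb) and P_c = a/(27b²): b = R T_c/(8 P_c).
b = (0.08206)(291.6)/(8×58.75) = 23.929/470.00 = 0.05091 L/mol

b ≈ 0.05091 L/mol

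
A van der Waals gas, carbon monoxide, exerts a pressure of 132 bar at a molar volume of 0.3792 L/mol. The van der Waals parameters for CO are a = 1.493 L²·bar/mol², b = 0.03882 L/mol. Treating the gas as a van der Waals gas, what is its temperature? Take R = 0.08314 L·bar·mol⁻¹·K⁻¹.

T = (P + a/V_m²)(V_m − b)/R
P + a/V_m² = 132 + 1.493/(0.3792)² = 142.38 bar
V_m − b = 0.3792 − 0.03882 = 0.34038 L/mol
T = (142.38)(0.34038)/0.08314 = 582.9 K

T ≈ 582.9 K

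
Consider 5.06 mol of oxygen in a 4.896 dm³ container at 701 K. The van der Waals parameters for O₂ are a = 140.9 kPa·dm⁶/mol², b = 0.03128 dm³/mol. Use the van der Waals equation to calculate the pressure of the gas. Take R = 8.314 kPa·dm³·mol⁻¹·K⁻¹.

P = nRT/(V − nb) − a n²/V²
nRT/(V − nb) = (5.06)(8.314)(701)/(4.896 − 5.06×0.03128) = 29490/4.7377 = 6224.5 kPa
a n²/V² = (140.9)(5.06)²/(4.896)² = 150.50 kPa
P = 6224.5 − 150.50 = 6074 kPa

P ≈ 6074 kPa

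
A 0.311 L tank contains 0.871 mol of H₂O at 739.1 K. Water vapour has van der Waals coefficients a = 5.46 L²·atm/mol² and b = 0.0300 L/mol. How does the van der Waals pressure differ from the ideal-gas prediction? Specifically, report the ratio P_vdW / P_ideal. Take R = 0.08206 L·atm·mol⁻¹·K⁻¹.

Ideal: P_ideal = nRT/V = (0.871)(0.08206)(739.1)/0.311 = 169.861 atm
vdW: P = nRT/(V − nb) − a n²/V² = 52.8266/0.284870 − 4.14218/0.0967210 = 185.441 − 42.8261 = 142.615 atm
Ratio = 142.615/169.861 = 0.8396

P_vdW / P_ideal ≈ 0.8396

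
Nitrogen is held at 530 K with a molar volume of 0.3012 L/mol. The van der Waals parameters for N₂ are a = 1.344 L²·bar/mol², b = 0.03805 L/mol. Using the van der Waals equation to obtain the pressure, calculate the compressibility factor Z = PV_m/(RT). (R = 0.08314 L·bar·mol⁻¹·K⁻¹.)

Z ≈ 1.043

P = RT/(V_m − b) − a/V_m² = (0.08314)(530)/(0.3012 − 0.03805) − 1.344/(0.3012)²
  = 44.064/0.26315 − 14.815 = 167.45 − 14.815 = 152.64 bar
Z = PV_m/(RT) = (152.64)(0.3012)/((0.08314)(530)) = 45.975/44.064 = 1.043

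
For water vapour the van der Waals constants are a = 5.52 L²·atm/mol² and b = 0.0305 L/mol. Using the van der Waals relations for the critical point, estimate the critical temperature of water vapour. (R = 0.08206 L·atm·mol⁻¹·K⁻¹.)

For a van der Waals gas, T_c = 8a/(27Rb).
T_c = 8×5.52/(27×0.08206×0.0305) = 44.160/0.067576 = 653.5 K

T_c ≈ 653.5 K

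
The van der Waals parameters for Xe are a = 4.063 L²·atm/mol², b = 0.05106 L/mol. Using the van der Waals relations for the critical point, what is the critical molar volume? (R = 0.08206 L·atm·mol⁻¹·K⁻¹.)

For a van der Waals gas, V_m,c = 3b.
V_m,c = 3×0.05106 = 0.1532 L/mol

V_m,c ≈ 0.1532 L/mol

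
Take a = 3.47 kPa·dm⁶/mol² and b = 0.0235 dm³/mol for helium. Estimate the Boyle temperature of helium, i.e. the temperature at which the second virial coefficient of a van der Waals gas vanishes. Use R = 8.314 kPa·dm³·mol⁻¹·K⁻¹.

For a van der Waals gas the second virial coefficient B₂ = b − a/(RT) vanishes at T_B = a/(Rb).
T_B = 3.47/(8.314×0.0235) = 3.47/0.19538 = 17.76 K

T_B ≈ 17.76 K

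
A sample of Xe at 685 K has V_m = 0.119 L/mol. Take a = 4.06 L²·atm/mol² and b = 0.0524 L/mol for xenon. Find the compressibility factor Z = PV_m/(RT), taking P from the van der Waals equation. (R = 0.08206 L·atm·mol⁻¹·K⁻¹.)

P = RT/(V_m − b) − a/V_m² = (0.08206)(685)/(0.119 − 0.0524) − 4.06/(0.119)²
  = 56.211/0.066600 − 286.70 = 844.01 − 286.70 = 557.31 atm
Z = PV_m/(RT) = (557.31)(0.119)/((0.08206)(685)) = 66.320/56.211 = 1.180

Z ≈ 1.180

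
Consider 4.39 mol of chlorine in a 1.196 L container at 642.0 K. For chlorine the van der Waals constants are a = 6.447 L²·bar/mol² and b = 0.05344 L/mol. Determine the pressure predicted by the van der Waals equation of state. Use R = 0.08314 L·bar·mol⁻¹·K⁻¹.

P = nRT/(V − nb) − a n²/V²
nRT/(V − nb) = (4.39)(0.08314)(642.0)/(1.196 − 4.39×0.05344) = 234.32/0.96140 = 243.73 bar
a n²/V² = (6.447)(4.39)²/(1.196)² = 86.861 bar
P = 243.73 − 86.861 = 156.9 bar

P ≈ 156.9 bar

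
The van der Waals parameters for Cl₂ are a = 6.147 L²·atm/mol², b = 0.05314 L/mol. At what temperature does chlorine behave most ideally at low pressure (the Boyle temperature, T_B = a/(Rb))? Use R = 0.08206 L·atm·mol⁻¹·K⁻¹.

T_B ≈ 1410 K

For a van der Waals gas the second virial coefficient B₂ = b − a/(RT) vanishes at T_B = a/(Rb).
T_B = 6.147/(0.08206×0.05314) = 6.147/0.0043607 = 1410 K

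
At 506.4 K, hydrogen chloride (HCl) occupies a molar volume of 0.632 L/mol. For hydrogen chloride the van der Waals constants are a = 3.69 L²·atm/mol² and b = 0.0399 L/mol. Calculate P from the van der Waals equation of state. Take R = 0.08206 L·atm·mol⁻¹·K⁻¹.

P ≈ 60.94 atm

P = RT/(V_m − b) − a/V_m²
RT/(V_m − b) = (0.08206)(506.4)/(0.632 − 0.0399) = 41.555/0.59210 = 70.182 atm
a/V_m² = 3.69/(0.632)² = 9.2383 atm
P = 70.182 − 9.2383 = 60.94 atm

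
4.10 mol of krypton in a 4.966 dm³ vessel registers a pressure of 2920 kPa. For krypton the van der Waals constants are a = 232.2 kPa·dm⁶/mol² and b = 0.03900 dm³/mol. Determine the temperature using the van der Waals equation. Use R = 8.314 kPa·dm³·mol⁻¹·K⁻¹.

T = (P + a n²/V²)(V − nb)/(nR)
P + a n²/V² = 2920 + (232.2)(4.10)²/(4.966)² = 3078.3 kPa
V − nb = 4.966 − (4.10)(0.03900) = 4.8061 dm³
T = (3078.3)(4.8061)/((4.10)(8.314)) = 434.0 K

T ≈ 434.0 K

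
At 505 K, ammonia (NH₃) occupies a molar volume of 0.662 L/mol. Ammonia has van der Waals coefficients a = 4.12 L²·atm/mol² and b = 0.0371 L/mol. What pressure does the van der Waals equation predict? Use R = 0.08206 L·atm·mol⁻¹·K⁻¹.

P = RT/(V_m − b) − a/V_m²
RT/(V_m − b) = (0.08206)(505)/(0.662 − 0.0371) = 41.440/0.62490 = 66.315 atm
a/V_m² = 4.12/(0.662)² = 9.4012 atm
P = 66.315 − 9.4012 = 56.91 atm

P ≈ 56.91 atm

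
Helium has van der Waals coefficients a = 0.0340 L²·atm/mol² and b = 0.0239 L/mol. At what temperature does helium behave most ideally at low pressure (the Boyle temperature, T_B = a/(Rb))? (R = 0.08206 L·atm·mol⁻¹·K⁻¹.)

T_B ≈ 17.34 K

For a van der Waals gas the second virial coefficient B₂ = b − a/(RT) vanishes at T_B = a/(Rb).
T_B = 0.0340/(0.08206×0.0239) = 0.0340/0.0019612 = 17.34 K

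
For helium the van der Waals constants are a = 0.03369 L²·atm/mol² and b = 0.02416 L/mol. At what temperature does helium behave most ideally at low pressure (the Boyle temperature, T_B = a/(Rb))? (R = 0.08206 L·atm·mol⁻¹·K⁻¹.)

T_B ≈ 16.99 K

For a van der Waals gas the second virial coefficient B₂ = b − a/(RT) vanishes at T_B = a/(Rb).
T_B = 0.03369/(0.08206×0.02416) = 0.03369/0.0019826 = 16.99 K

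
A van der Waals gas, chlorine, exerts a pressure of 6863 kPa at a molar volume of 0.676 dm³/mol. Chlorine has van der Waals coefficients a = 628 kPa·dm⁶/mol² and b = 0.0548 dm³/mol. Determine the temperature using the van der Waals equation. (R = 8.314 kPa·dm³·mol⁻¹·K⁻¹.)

T ≈ 615.5 K

T = (P + a/V_m²)(V_m − b)/R
P + a/V_m² = 6863 + 628/(0.676)² = 8237.3 kPa
V_m − b = 0.676 − 0.0548 = 0.62120 dm³/mol
T = (8237.3)(0.62120)/8.314 = 615.5 K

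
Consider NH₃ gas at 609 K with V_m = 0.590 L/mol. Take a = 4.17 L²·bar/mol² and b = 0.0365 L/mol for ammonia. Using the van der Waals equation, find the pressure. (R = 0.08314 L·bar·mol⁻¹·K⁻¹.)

P ≈ 79.50 bar

P = RT/(V_m − b) − a/V_m²
RT/(V_m − b) = (0.08314)(609)/(0.590 − 0.0365) = 50.632/0.55350 = 91.476 bar
a/V_m² = 4.17/(0.590)² = 11.979 bar
P = 91.476 − 11.979 = 79.50 bar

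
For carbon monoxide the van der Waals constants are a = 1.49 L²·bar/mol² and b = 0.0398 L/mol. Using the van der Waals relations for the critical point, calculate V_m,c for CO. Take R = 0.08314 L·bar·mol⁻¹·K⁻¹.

V_m,c ≈ 0.1194 L/mol

For a van der Waals gas, V_m,c = 3b.
V_m,c = 3×0.0398 = 0.1194 L/mol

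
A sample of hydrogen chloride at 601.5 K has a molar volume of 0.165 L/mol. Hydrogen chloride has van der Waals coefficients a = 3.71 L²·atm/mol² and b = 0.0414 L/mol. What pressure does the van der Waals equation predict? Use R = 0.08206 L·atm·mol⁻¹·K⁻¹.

P = RT/(V_m − b) − a/V_m²
RT/(V_m − b) = (0.08206)(601.5)/(0.165 − 0.0414) = 49.359/0.12360 = 399.34 atm
a/V_m² = 3.71/(0.165)² = 136.27 atm
P = 399.34 − 136.27 = 263.1 atm

P ≈ 263.1 atm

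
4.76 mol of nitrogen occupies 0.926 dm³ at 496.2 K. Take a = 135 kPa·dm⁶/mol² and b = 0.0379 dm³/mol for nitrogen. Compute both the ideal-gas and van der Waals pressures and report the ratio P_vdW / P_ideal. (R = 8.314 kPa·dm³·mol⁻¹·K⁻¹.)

P_vdW / P_ideal ≈ 1.074

Ideal: P_ideal = nRT/V = (4.76)(8.314)(496.2)/0.926 = 21206.2 kPa
vdW: P = nRT/(V − nb) − a n²/V² = 19636.9/0.745596 − 3058.78/0.857476 = 26337.2 − 3567.19 = 22770.0 kPa
Ratio = 22770.0/21206.2 = 1.074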